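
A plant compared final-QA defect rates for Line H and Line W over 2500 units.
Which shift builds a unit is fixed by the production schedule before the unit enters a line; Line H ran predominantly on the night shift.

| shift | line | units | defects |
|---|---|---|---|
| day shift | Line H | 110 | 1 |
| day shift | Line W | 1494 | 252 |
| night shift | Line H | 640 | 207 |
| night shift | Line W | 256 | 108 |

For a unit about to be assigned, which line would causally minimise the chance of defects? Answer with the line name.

Line H

Line H is lower inside every shift stratum but Line W is lower in aggregate. Whether to stratify depends on how shift relates to the line.
Here shift is a common cause — it drives both which line a case falls under and the outcome. The crude comparison mixes populations; the stratum-specific rates are the causally relevant ones.
Within each level — day shift: 0.9% vs 16.9%; night shift: 32.3% vs 42.2% — Line H is lower every time.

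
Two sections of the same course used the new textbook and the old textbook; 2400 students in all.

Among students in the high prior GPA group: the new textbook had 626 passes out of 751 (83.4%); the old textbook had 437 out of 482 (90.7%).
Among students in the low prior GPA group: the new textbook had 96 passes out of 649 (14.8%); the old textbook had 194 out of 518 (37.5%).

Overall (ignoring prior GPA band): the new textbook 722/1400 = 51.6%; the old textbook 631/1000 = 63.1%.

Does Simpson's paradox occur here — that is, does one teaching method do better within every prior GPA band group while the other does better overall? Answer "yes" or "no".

Within each prior GPA band level (high prior GPA 83.4% vs 90.7%; low prior GPA 14.8% vs 37.5%), the old textbook has the higher rate every time. Pooled: 51.6% vs 63.1% — the old textbook has the higher rate overall. They agree.

no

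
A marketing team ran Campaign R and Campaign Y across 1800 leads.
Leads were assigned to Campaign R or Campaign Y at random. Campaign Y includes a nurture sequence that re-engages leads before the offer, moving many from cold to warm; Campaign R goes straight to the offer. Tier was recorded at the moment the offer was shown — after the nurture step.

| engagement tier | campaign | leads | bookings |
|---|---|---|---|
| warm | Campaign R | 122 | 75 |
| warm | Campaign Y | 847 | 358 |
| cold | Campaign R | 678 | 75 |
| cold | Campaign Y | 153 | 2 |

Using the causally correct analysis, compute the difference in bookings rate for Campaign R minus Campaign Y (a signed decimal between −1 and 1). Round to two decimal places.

-0.17

The engagement tier-specific comparison favours Campaign R throughout, but the pooled figures favour Campaign Y. The question is whether to condition on engagement tier.
The distribution of engagement tier is itself part of what the campaign does — it is an intermediate outcome. Holding it fixed would remove that part of the effect; the total effect is the pooled difference.
The causal difference is the pooled difference: 0.188 − 0.360 = -0.172.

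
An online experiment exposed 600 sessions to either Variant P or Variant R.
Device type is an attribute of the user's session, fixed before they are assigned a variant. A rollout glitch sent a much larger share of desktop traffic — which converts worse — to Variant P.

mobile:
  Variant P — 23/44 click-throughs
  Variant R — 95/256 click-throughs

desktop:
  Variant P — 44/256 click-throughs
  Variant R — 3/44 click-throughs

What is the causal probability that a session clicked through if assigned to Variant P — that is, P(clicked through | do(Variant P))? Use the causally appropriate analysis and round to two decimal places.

The device type-specific comparison favours Variant P throughout, but the pooled figures favour Variant R. The question is whether to condition on device type.
Device type satisfies the back-door criterion: it is not a descendant of the variant, and it blocks the spurious path from variant to outcome. Adjusting for it (i.e., using the within-device type rates) gives the causal effect.
Standardising Variant P to the population device type mix: 0.500·23/44 + 0.500·44/256 = 0.347.

0.35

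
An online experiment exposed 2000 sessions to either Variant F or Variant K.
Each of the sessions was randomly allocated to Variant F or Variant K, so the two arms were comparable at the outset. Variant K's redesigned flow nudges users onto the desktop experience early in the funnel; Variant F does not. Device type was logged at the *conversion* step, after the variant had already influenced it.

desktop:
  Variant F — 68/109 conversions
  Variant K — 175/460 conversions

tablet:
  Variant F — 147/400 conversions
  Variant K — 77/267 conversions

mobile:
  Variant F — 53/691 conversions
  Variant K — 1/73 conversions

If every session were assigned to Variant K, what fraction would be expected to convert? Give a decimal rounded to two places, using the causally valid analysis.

Within every device type level Variant F has the higher rate, yet pooled Variant K does — Simpson's reversal.
Because the variant influences device type, device type is a post-treatment mediator, not a confounder. Stratifying on it would bias the estimate; the causal effect is the crude pooled difference.
So P(outcome | do(Variant K)) is just the pooled rate for Variant K: 253/800 = 0.316.

0.32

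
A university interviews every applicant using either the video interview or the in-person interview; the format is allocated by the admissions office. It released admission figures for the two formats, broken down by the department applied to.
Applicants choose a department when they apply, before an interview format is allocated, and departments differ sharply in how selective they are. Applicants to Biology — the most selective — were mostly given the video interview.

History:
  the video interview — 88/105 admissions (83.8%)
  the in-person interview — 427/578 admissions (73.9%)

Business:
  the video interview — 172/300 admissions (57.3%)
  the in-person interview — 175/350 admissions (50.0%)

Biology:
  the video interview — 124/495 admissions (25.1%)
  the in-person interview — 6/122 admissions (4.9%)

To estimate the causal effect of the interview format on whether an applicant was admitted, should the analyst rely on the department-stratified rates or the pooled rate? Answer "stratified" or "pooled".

the video interview is higher inside every department stratum but the in-person interview is higher in aggregate. Whether to stratify depends on how department relates to the interview format.
Department differs across interview formats for reasons unrelated to any effect of the interview format itself, and it separately predicts the outcome — a classic confounder. We must compare within department levels.
Within each level — History: 83.8% vs 73.9%; Business: 57.3% vs 50.0%; Biology: 25.1% vs 4.9% — the video interview is higher every time.

stratified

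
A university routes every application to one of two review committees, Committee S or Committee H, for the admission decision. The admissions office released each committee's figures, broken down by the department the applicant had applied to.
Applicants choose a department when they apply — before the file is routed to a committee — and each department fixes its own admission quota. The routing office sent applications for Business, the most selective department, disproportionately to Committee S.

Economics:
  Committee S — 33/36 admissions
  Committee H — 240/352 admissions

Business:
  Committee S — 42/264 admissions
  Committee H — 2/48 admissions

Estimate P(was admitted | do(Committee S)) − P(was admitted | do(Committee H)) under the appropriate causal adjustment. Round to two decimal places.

The department-specific comparison favours Committee S throughout, but the pooled figures favour Committee H. The question is whether to condition on department.
Since department is a pre-existing factor (not a product of the review committee) and it affects the outcome on its own, it is a confounder. The stratified rates, not the pooled rate, identify the causal effect.
Adjusting over the population distribution of department: 0.554·(0.917−0.682) + 0.446·(0.159−0.042) = +0.183.

+0.18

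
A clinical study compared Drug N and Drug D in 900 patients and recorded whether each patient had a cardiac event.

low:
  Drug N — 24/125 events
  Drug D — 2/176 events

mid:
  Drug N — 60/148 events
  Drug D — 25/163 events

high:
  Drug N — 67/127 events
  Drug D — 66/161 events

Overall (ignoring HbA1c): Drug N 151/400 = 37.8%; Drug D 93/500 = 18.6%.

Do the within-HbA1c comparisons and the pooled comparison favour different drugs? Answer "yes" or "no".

no

Within each HbA1c level (low 19.2% vs 1.1%; mid 40.5% vs 15.3%; high 52.8% vs 41.0%), Drug D has the lower rate every time. Pooled: 37.8% vs 18.6% — Drug D has the lower rate overall. They agree.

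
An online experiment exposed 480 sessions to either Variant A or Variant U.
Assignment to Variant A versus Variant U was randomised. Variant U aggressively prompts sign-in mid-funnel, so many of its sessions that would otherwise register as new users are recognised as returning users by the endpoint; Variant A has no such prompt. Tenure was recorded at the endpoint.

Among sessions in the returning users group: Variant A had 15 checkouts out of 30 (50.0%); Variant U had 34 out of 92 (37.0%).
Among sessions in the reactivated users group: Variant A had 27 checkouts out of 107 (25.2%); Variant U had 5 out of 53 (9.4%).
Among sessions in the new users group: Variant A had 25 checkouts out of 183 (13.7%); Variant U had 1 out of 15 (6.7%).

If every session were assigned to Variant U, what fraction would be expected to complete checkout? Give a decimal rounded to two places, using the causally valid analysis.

Within every user tenure level Variant A has the higher rate, yet pooled Variant U does — Simpson's reversal.
User tenure is recorded after the variant and is itself shifted by it — it sits on the causal path from variant to outcome. Conditioning on a mediator would strip out part of the effect we want; the pooled comparison gives the total causal effect.
So P(outcome | do(Variant U)) is just the pooled rate for Variant U: 40/160 = 0.250.

0.25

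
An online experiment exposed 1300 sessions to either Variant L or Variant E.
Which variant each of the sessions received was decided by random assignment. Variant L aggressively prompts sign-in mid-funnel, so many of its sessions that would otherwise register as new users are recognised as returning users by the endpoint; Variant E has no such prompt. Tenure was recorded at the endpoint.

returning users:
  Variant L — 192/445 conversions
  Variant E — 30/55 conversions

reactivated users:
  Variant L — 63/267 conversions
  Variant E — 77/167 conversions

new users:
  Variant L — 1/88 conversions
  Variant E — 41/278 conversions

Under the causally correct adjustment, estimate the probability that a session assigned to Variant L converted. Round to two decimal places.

0.32

The stratified and pooled comparisons disagree (Variant E wins within each user tenure; Variant L wins overall), so the answer turns on the causal role of user tenure.
User tenure here is a post-treatment variable shaped by the variant; conditioning on it would introduce bias rather than remove it. The overall comparison is the causal one.
So P(outcome | do(Variant L)) is just the pooled rate for Variant L: 256/800 = 0.320.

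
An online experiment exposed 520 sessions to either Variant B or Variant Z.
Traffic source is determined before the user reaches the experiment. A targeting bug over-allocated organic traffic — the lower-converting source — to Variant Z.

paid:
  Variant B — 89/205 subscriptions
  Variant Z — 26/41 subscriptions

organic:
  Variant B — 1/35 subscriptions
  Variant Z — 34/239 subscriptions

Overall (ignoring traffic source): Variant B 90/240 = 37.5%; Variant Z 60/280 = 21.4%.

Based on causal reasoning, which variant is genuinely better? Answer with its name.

The stratified and pooled comparisons disagree (Variant Z wins within each traffic source; Variant B wins overall), so the answer turns on the causal role of traffic source.
Traffic source is set before the variant has any effect — it is not caused by the variant — and it independently drives the outcome. That makes it a confounder, so the causal comparison is within traffic source levels.
Within each level — paid: 43.4% vs 63.4%; organic: 2.9% vs 14.2% — Variant Z is higher every time.

Variant Z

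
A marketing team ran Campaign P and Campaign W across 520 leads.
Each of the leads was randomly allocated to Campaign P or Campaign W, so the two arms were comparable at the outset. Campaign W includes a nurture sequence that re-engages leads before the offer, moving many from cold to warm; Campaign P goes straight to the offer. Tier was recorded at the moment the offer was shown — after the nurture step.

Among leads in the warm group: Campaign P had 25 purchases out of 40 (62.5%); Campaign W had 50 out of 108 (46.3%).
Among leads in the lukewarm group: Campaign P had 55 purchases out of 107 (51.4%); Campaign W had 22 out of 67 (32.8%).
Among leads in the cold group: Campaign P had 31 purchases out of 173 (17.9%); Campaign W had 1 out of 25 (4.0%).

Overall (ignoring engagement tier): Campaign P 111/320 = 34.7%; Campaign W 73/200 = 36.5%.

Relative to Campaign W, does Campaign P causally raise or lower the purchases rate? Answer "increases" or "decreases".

decreases

The stratified and pooled comparisons disagree (Campaign P wins within each engagement tier; Campaign W wins overall), so the answer turns on the causal role of engagement tier.
Engagement tier here is a post-treatment variable shaped by the campaign; conditioning on it would introduce bias rather than remove it. The overall comparison is the causal one.
Pooled: Campaign P 34.7% vs Campaign W 36.5%; Campaign W is higher overall.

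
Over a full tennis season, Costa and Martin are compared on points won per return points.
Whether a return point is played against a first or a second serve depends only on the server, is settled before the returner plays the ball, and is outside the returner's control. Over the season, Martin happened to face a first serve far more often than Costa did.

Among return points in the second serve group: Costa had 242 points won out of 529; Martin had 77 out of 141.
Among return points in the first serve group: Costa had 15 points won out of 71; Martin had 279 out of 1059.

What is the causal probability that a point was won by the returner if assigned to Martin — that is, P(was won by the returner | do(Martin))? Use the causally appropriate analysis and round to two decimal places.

Since serve type is a pre-existing factor (not a product of the player) and it affects the outcome on its own, it is a confounder. The stratified rates, not the pooled rate, identify the causal effect.
Standardising Martin to the population serve type mix: 0.372·77/141 + 0.628·279/1059 = 0.369.

0.37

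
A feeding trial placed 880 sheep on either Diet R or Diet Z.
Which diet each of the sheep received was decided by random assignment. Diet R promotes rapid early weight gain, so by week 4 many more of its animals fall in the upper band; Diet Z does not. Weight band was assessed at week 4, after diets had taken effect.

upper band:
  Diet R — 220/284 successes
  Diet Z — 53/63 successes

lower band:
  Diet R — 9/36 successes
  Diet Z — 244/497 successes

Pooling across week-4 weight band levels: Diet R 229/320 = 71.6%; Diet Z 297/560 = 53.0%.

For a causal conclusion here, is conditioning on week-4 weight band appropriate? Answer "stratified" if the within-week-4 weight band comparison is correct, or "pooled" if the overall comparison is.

Week-4 weight band here is a post-treatment variable shaped by the diet; conditioning on it would introduce bias rather than remove it. The overall comparison is the causal one.
Pooled: Diet R 71.6% vs Diet Z 53.0%; Diet R is higher overall.

pooled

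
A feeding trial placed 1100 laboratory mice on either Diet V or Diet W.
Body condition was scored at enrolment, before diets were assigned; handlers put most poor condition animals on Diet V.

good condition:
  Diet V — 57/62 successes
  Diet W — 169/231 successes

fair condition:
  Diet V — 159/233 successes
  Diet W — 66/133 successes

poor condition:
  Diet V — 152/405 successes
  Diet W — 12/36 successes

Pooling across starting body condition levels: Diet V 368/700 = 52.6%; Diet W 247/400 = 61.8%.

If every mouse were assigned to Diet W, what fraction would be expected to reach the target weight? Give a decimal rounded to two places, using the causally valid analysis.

Nothing the diet does changes starting body condition; the imbalance is an allocation artefact. With starting body condition also predicting the outcome, the pooled figure is confounded, and the within-stratum comparison is the causal one.
Standardising Diet W to the population starting body condition mix: 0.266·169/231 + 0.333·66/133 + 0.401·12/36 = 0.494.

0.49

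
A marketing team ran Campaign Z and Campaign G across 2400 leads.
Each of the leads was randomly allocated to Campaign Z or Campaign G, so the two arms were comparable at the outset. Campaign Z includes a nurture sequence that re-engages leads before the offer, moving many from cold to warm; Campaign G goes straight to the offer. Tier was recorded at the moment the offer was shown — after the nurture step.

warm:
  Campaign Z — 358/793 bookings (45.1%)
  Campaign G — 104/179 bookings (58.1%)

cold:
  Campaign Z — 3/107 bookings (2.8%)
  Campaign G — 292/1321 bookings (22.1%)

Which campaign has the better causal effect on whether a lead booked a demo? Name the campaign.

Campaign Z

Within every engagement tier level Campaign G has the higher rate, yet pooled Campaign Z does — Simpson's reversal.
Engagement tier is recorded after the campaign and is itself shifted by it — it sits on the causal path from campaign to outcome. Conditioning on a mediator would strip out part of the effect we want; the pooled comparison gives the total causal effect.
Pooled: Campaign Z 40.1% vs Campaign G 26.4%; Campaign Z is higher overall.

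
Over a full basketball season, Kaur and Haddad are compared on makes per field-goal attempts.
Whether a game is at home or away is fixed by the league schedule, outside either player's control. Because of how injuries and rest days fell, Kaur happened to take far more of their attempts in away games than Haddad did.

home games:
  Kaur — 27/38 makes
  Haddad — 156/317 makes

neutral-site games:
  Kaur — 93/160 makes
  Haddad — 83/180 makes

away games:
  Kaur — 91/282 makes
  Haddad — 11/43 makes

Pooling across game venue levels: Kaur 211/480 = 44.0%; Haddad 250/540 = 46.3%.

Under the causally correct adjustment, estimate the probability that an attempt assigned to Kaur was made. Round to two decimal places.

Kaur is higher inside every game venue stratum but Haddad is higher in aggregate. Whether to stratify depends on how game venue relates to the player.
Since game venue is a pre-existing factor (not a product of the player) and it affects the outcome on its own, it is a confounder. The stratified rates, not the pooled rate, identify the causal effect.
Standardising Kaur to the population game venue mix: 0.348·27/38 + 0.333·93/160 + 0.319·91/282 = 0.544.

0.54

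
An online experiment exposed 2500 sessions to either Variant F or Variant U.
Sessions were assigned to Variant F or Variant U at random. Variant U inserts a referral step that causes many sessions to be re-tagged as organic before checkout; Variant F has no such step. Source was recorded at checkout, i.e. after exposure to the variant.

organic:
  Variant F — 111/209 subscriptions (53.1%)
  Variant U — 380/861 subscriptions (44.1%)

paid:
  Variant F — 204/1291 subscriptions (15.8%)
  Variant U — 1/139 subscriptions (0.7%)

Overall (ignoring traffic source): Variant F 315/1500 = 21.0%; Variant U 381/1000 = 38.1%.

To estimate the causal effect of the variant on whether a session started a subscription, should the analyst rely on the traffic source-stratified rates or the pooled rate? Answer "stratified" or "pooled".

The stratified and pooled comparisons disagree (Variant F wins within each traffic source; Variant U wins overall), so the answer turns on the causal role of traffic source.
Traffic source is recorded after the variant and is itself shifted by it — it sits on the causal path from variant to outcome. Conditioning on a mediator would strip out part of the effect we want; the pooled comparison gives the total causal effect.
Pooled: Variant F 21.0% vs Variant U 38.1%; Variant U is higher overall.

pooled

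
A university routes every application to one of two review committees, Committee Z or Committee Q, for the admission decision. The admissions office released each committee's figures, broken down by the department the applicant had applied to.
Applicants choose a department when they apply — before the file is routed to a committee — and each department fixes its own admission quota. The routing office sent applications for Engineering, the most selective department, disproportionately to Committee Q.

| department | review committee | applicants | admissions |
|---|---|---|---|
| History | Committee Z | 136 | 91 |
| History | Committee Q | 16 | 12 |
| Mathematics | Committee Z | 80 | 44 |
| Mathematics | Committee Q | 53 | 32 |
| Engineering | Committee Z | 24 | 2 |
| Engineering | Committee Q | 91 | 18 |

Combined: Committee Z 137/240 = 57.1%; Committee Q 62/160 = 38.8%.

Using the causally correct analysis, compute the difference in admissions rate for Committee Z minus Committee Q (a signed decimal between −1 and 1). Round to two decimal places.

-0.08

Nothing the review committee does changes department; the imbalance is an allocation artefact. With department also predicting the outcome, the pooled figure is confounded, and the within-stratum comparison is the causal one.
Adjusting over the population distribution of department: 0.380·(0.669−0.750) + 0.333·(0.550−0.604) + 0.287·(0.083−0.198) = -0.082.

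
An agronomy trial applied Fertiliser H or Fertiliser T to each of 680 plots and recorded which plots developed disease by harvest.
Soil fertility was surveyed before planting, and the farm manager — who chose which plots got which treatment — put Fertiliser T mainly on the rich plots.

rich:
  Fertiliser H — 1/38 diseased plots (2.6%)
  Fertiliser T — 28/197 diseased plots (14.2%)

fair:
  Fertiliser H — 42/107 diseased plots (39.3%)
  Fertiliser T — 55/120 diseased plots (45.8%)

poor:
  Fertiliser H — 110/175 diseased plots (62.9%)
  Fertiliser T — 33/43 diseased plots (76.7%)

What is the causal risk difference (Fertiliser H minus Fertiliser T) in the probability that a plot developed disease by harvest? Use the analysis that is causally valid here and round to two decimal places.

Within every soil fertility level Fertiliser H has the lower rate, yet pooled Fertiliser T does — Simpson's reversal.
Soil fertility satisfies the back-door criterion: it is not a descendant of the fertiliser, and it blocks the spurious path from fertiliser to outcome. Adjusting for it (i.e., using the within-soil fertility rates) gives the causal effect.
Adjusting over the population distribution of soil fertility: 0.346·(0.026−0.142) + 0.334·(0.393−0.458) + 0.321·(0.629−0.767) = -0.107.

-0.11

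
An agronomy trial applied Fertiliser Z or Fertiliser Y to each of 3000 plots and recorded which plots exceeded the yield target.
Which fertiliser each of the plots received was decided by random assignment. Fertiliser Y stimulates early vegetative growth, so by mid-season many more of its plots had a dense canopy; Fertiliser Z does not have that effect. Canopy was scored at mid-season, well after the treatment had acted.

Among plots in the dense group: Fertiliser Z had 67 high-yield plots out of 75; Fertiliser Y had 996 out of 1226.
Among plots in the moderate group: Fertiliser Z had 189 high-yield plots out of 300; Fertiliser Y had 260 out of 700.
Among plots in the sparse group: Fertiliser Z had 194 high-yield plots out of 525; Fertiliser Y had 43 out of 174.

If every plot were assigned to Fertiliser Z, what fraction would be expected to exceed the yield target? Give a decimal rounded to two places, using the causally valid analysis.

0.50

Within every mid-season canopy level Fertiliser Z has the higher rate, yet pooled Fertiliser Y does — Simpson's reversal.
Stratifying would compare fertilisers among plots the fertilisers themselves sorted into mid-season canopy groups — a form of selection on an intermediate. The unconditioned pooled rates give the total causal effect.
So P(outcome | do(Fertiliser Z)) is just the pooled rate for Fertiliser Z: 450/900 = 0.500.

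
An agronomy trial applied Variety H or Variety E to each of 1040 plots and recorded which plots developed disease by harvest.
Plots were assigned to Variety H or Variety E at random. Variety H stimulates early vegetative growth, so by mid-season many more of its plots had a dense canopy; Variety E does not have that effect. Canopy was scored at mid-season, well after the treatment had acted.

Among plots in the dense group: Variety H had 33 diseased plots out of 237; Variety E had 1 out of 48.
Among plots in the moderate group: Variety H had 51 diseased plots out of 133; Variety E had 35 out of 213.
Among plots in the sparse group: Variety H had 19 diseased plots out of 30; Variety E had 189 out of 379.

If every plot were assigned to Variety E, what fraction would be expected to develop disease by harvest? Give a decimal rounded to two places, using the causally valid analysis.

Within every mid-season canopy level Variety E has the lower rate, yet pooled Variety H does — Simpson's reversal.
Mid-season canopy here is a post-treatment variable shaped by the variety; conditioning on it would introduce bias rather than remove it. The overall comparison is the causal one.
So P(outcome | do(Variety E)) is just the pooled rate for Variety E: 225/640 = 0.352.

0.35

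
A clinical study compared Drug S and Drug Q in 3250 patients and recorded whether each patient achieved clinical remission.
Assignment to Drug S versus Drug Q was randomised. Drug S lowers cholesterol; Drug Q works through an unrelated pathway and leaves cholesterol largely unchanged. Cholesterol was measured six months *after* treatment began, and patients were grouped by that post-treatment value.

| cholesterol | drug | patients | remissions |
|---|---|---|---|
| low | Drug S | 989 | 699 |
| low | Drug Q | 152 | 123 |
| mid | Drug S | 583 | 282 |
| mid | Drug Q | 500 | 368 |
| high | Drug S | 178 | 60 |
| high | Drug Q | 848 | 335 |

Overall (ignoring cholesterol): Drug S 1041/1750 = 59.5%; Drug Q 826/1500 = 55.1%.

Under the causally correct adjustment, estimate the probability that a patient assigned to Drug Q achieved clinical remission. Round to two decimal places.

The distribution of cholesterol is itself part of what the drug does — it is an intermediate outcome. Holding it fixed would remove that part of the effect; the total effect is the pooled difference.
So P(outcome | do(Drug Q)) is just the pooled rate for Drug Q: 826/1500 = 0.551.

0.55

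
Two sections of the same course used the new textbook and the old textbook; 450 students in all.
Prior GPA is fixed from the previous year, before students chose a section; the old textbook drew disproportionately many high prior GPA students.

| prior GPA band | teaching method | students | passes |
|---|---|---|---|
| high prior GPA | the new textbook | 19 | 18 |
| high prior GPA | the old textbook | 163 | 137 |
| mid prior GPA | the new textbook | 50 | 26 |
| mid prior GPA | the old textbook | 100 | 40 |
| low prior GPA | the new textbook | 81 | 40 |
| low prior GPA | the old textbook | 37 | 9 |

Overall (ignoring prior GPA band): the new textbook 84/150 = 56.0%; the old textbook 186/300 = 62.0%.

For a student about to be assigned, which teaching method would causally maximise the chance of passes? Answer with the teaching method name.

the new textbook

Within every prior GPA band level the new textbook has the higher rate, yet pooled the old textbook does — Simpson's reversal.
The imbalance in prior GPA band arose from how students were allocated, not from anything the teaching method did; and prior GPA band independently affects the outcome. The pooled gap is confounded — condition on prior GPA band.
Within each level — high prior GPA: 94.7% vs 84.0%; mid prior GPA: 52.0% vs 40.0%; low prior GPA: 49.4% vs 24.3% — the new textbook is higher every time.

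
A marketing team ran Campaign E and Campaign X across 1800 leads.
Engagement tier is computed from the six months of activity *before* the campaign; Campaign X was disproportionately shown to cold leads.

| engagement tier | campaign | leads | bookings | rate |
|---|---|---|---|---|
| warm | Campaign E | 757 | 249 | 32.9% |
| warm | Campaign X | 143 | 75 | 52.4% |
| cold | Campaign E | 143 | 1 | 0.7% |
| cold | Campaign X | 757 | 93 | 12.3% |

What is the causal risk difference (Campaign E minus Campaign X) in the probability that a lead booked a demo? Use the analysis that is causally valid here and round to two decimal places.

Campaign X is higher inside every engagement tier stratum but Campaign E is higher in aggregate. Whether to stratify depends on how engagement tier relates to the campaign.
Engagement tier satisfies the back-door criterion: it is not a descendant of the campaign, and it blocks the spurious path from campaign to outcome. Adjusting for it (i.e., using the within-engagement tier rates) gives the causal effect.
Adjusting over the population distribution of engagement tier: 0.500·(0.329−0.524) + 0.500·(0.007−0.123) = -0.156.

-0.16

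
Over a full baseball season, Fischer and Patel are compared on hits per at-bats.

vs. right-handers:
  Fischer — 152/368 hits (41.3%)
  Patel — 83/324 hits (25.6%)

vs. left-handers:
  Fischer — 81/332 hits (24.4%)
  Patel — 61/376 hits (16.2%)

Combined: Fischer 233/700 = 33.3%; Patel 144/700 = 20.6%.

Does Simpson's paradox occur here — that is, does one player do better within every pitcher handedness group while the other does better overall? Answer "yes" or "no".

no

Within each pitcher handedness level (vs. right-handers 41.3% vs 25.6%; vs. left-handers 24.4% vs 16.2%), Fischer has the higher rate every time. Pooled: 33.3% vs 20.6% — Fischer has the higher rate overall. They agree.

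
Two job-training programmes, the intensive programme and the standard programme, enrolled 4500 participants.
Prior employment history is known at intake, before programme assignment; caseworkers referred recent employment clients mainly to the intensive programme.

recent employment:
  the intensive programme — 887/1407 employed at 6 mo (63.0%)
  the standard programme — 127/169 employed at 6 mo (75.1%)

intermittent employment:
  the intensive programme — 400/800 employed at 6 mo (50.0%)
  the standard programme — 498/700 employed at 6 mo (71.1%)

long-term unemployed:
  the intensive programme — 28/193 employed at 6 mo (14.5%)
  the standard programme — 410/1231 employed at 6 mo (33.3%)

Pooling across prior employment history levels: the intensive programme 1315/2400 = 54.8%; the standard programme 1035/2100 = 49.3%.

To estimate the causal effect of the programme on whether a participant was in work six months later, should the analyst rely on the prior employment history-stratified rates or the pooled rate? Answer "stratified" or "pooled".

Prior employment history satisfies the back-door criterion: it is not a descendant of the programme, and it blocks the spurious path from programme to outcome. Adjusting for it (i.e., using the within-prior employment history rates) gives the causal effect.
Within each level — recent employment: 63.0% vs 75.1%; intermittent employment: 50.0% vs 71.1%; long-term unemployed: 14.5% vs 33.3% — the standard programme is higher every time.

stratified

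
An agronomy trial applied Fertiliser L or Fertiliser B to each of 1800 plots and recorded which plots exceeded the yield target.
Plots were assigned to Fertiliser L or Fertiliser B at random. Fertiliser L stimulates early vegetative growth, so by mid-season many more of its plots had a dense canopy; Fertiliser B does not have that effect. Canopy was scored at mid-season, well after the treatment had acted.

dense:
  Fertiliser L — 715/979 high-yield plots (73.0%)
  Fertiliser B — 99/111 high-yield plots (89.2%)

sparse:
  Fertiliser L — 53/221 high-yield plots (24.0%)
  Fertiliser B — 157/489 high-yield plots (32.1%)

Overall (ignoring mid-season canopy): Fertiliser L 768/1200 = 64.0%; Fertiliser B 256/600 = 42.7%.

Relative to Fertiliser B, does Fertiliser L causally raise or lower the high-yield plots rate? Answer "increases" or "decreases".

Mid-season canopy lies on the pathway fertiliser → mid-season canopy → outcome, so adjusting for it blocks the indirect effect. For the total causal effect of fertiliser, use the unadjusted pooled rates.
Pooled: Fertiliser L 64.0% vs Fertiliser B 42.7%; Fertiliser L is higher overall.

increases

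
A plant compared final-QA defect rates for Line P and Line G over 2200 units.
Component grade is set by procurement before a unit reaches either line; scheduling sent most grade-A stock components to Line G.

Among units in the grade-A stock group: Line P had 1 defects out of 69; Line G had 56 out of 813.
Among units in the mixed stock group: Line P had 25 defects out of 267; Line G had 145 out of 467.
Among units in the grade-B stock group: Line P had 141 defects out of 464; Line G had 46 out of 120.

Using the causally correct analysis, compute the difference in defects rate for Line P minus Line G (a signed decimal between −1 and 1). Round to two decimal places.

-0.12

Component grade is set before the line has any effect — it is not caused by the line — and it independently drives the outcome. That makes it a confounder, so the causal comparison is within component grade levels.
Adjusting over the population distribution of component grade: 0.401·(0.014−0.069) + 0.334·(0.094−0.310) + 0.265·(0.304−0.383) = -0.115.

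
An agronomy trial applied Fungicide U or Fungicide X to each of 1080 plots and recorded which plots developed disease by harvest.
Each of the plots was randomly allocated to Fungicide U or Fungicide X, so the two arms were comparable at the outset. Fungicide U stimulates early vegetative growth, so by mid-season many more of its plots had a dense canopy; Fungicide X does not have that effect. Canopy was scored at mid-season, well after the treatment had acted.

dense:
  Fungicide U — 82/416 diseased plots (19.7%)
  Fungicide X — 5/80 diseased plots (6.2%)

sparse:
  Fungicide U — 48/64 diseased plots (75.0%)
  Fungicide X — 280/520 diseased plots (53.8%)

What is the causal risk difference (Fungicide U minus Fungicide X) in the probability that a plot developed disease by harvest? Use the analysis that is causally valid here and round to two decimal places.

-0.20

Mid-season canopy is downstream of the fungicide. One should not condition on a consequence of treatment, so the overall rates are the right comparison.
The causal difference is the pooled difference: 0.271 − 0.475 = -0.204.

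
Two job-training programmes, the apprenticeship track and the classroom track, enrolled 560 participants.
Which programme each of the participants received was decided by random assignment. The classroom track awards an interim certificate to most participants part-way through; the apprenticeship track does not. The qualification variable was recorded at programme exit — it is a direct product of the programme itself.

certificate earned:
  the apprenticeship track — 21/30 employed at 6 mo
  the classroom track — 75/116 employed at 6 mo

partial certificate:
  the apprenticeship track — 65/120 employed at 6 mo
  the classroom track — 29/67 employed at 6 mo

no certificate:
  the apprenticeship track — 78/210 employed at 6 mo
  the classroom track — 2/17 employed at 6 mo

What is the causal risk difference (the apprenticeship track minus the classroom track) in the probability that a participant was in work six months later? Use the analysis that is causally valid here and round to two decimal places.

Qualification attained during the programme lies on the pathway programme → qualification attained during the programme → outcome, so adjusting for it blocks the indirect effect. For the total causal effect of programme, use the unadjusted pooled rates.
The causal difference is the pooled difference: 0.456 − 0.530 = -0.074.

-0.07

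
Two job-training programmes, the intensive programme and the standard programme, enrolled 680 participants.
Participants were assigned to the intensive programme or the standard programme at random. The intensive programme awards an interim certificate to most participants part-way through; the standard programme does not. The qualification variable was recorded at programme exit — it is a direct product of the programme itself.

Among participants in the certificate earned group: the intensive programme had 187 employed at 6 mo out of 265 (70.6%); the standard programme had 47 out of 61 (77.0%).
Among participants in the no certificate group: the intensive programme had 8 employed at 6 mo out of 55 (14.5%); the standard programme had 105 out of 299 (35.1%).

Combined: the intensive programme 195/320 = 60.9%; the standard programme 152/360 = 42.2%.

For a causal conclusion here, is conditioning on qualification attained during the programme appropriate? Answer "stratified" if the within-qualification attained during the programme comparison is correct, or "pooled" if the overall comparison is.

Stratifying would compare programmes among participants the programmes themselves sorted into qualification attained during the programme groups — a form of selection on an intermediate. The unconditioned pooled rates give the total causal effect.
Pooled: the intensive programme 60.9% vs the standard programme 42.2%; the intensive programme is higher overall.

pooled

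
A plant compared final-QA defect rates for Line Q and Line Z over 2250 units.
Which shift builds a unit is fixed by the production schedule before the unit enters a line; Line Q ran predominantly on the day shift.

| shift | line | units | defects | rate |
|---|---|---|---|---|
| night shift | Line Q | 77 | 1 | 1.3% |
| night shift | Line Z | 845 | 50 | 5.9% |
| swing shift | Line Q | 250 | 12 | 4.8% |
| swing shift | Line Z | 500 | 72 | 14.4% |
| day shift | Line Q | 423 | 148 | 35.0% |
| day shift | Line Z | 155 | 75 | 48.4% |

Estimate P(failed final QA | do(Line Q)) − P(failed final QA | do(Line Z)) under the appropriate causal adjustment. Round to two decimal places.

-0.09

Within every shift level Line Q has the lower rate, yet pooled Line Z does — Simpson's reversal.
Here shift is a common cause — it drives both which line a case falls under and the outcome. The crude comparison mixes populations; the stratum-specific rates are the causally relevant ones.
Adjusting over the population distribution of shift: 0.410·(0.013−0.059) + 0.333·(0.048−0.144) + 0.257·(0.350−0.484) = -0.085.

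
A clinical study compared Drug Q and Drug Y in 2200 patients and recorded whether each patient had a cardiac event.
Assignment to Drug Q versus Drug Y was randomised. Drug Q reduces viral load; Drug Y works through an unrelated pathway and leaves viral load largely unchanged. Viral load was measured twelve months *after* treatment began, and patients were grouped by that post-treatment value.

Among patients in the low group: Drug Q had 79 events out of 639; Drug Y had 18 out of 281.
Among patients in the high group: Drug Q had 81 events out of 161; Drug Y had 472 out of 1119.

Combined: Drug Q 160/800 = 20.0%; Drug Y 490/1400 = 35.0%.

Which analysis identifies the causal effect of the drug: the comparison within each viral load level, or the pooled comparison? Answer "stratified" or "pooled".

Viral load is downstream of the drug. One should not condition on a consequence of treatment, so the overall rates are the right comparison.
Pooled: Drug Q 20.0% vs Drug Y 35.0%; Drug Q is lower overall.

pooled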